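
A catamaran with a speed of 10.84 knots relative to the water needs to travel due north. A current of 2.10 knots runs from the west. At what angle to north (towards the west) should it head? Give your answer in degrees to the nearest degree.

The current pushes perpendicular to the desired track; the heading must have a component into the current equal to 2.10 knots: 10.84 sin θ = 2.10.
sin θ = 0.1937, so θ = 11.170°.

11°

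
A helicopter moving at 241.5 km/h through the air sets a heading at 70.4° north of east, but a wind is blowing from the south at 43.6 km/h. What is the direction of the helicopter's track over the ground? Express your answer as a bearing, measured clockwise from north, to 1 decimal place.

Taking east as x and north as y: velocity relative to the air = (81.012, 227.507) km/h; the air relative to ground = (0.000, 43.600) km/h.
Velocity relative to ground = (81.012, 227.507) + (0.000, 43.600) = (81.012, 271.107) km/h.
Bearing = atan2(81.01, 271.11) = 16.64° clockwise from north.

016.6°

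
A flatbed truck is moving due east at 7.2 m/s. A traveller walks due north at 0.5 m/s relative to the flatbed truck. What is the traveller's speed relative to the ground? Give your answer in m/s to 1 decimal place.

7.2 m/s

Taking east as x and north as y: flatbed truck velocity = (7.200, 0.000) m/s; traveller velocity relative to flatbed truck = (0.000, 0.500) m/s.
Velocity relative to ground = (7.200, 0.000) + (0.000, 0.500) = (7.200, 0.500) m/s.
Speed = |(7.200, 0.500)| = 7.217 m/s.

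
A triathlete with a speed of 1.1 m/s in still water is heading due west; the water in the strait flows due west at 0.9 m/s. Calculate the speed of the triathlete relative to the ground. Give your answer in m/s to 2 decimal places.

2.00 m/s

Taking east as x and north as y: velocity relative to the water = (-1.100, 0.000) m/s; the water relative to ground = (-0.900, 0.000) m/s.
Velocity relative to ground = (-1.100, 0.000) + (-0.900, 0.000) = (-2.000, 0.000) m/s.
Speed = |(-2.000, 0.000)| = 2.000 m/s.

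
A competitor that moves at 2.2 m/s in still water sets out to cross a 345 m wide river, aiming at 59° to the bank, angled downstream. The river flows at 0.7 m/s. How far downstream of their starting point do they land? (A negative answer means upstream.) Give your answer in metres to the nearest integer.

Perpendicular speed = 1.886 m/s; crossing time = 345 / 1.886 = 182.949 s.
Net downstream speed = 1.833 m/s.
Drift = 1.833 × 182.949 = 335.361 m (downstream).

335 m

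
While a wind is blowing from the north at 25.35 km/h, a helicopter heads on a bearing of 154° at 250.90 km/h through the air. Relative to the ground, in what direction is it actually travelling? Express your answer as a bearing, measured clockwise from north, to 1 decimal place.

156.3°

Taking east as x and north as y: velocity relative to the air = (109.987, -225.507) km/h; the air relative to ground = (0.000, -25.350) km/h.
Velocity relative to ground = (109.987, -225.507) + (0.000, -25.350) = (109.987, -250.857) km/h.
Bearing = atan2(109.99, -250.86) = 156.33° clockwise from north.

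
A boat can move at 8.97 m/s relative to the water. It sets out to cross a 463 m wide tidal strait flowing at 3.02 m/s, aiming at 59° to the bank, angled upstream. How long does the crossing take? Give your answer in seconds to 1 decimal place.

The component of the boat's velocity perpendicular to the bank is 8.97 × sin 59° = 7.689 m/s.
The flow acts along the bank and has no component across it.
Time = 463 / 7.689 = 60.218 s.

60.2 s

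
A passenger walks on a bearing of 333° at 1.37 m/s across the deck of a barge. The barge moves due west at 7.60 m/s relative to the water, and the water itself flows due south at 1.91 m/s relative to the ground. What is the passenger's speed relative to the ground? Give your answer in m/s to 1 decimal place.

In east/north components (m/s): passenger relative to barge = (-0.622, 1.221); barge relative to water = (-7.600, 0.000); water relative to ground = (0.000, -1.910).
Sum = (-8.222, -0.689) m/s.
Speed = |(-8.222, -0.689)| = 8.251 m/s.

8.3 m/s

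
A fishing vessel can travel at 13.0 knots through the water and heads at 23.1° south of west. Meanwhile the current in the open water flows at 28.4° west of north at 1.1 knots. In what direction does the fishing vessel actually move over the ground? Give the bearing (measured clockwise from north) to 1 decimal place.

251.7°

Taking east as x and north as y: velocity relative to the water = (-11.958, -5.100) knots; the water relative to ground = (-0.523, 0.968) knots.
Velocity relative to ground = (-11.958, -5.100) + (-0.523, 0.968) = (-12.481, -4.133) knots.
Bearing = atan2(-12.48, -4.13) = 251.68° clockwise from north.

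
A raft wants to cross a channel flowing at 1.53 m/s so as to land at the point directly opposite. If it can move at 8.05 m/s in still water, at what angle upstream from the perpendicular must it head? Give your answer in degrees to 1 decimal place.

11.0°

To cancel the current, the upstream component of the raft's velocity must equal the flow: 8.05 sin θ = 1.53.
sin θ = 1.53 / 8.05 = 0.1901.
θ = arcsin(0.1901) = 10.956°.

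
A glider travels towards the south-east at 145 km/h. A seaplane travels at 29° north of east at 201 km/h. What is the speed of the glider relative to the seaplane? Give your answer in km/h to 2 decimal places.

212.98 km/h

Taking east as x and north as y: glider velocity = (102.530, -102.530) km/h; seaplane velocity = (175.799, 97.447) km/h.
Velocity of glider relative to seaplane = (102.530, -102.530) − (175.799, 97.447) = (-73.268, -199.977) km/h.
Magnitude = |(-73.268, -199.977)| = 212.977 km/h.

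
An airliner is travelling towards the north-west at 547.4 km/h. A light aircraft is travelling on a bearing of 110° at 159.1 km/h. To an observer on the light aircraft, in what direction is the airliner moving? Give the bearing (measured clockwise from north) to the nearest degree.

Taking east as x and north as y: airliner velocity = (-387.070, 387.070) km/h; light aircraft velocity = (149.505, -54.415) km/h.
Velocity of airliner relative to light aircraft = (-387.070, 387.070) − (149.505, -54.415) = (-536.575, 441.486) km/h.
Bearing = atan2(-536.58, 441.49) = 309.45° clockwise from north.

309°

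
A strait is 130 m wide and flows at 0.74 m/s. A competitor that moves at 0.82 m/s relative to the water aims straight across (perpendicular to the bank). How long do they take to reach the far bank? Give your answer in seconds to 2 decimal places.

158.54 s

The component of the competitor's velocity perpendicular to the bank is 0.82 m/s.
Only the cross-stream component determines the crossing time; the current contributes nothing perpendicular to the bank.
Time = 130 / 0.820 = 158.537 s.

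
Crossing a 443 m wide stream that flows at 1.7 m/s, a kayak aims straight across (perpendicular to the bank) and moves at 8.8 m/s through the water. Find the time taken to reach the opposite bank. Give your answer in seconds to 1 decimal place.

50.3 s

The component of the kayak's velocity perpendicular to the bank is 8.8 m/s.
The flow acts along the bank and has no component across it.
Time = 443 / 8.800 = 50.341 s.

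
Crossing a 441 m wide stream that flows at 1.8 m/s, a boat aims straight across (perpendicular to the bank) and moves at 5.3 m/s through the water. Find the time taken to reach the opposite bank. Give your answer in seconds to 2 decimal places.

83.21 s

The component of the boat's velocity perpendicular to the bank is 5.3 m/s.
The flow acts along the bank and has no component across it.
Time = 441 / 5.300 = 83.208 s.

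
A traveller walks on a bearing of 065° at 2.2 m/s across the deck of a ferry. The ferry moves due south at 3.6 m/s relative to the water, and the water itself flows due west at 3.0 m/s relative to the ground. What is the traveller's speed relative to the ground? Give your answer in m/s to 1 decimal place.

In east/north components (m/s): traveller relative to ferry = (1.994, 0.930); ferry relative to water = (0.000, -3.600); water relative to ground = (-3.000, 0.000).
Sum = (-1.006, -2.670) m/s.
Speed = |(-1.006, -2.670)| = 2.854 m/s.

2.9 m/s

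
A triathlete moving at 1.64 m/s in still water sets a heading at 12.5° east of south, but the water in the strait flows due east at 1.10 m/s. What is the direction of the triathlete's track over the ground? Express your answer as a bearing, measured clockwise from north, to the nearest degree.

138°

Taking east as x and north as y: velocity relative to the water = (0.355, -1.601) m/s; the water relative to ground = (1.100, 0.000) m/s.
Velocity relative to ground = (0.355, -1.601) + (1.100, 0.000) = (1.455, -1.601) m/s.
Bearing = atan2(1.45, -1.60) = 137.74° clockwise from north.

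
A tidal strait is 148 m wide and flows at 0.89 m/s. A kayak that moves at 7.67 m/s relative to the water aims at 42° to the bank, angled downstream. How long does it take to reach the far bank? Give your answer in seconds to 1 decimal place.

28.8 s

The component of the kayak's velocity perpendicular to the bank is 7.67 × sin 42° = 5.132 m/s.
The current is parallel to the bank, so it does not affect the crossing time.
Time = 148 / 5.132 = 28.837 s.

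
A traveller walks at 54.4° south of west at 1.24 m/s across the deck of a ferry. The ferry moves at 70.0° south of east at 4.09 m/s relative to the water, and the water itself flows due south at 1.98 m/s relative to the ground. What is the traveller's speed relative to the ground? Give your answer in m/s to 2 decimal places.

6.87 m/s

In east/north components (m/s): traveller relative to ferry = (-0.722, -1.008); ferry relative to water = (1.399, -3.843); water relative to ground = (0.000, -1.980).
Sum = (0.677, -6.832) m/s.
Speed = |(0.677, -6.832)| = 6.865 m/s.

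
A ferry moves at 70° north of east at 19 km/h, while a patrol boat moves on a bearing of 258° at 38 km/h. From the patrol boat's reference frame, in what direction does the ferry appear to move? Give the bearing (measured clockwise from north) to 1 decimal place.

059.5°

Taking east as x and north as y: ferry velocity = (6.498, 17.854) km/h; patrol boat velocity = (-37.170, -7.901) km/h.
Velocity of ferry relative to patrol boat = (6.498, 17.854) − (-37.170, -7.901) = (43.668, 25.755) km/h.
Bearing = atan2(43.67, 25.75) = 59.47° clockwise from north.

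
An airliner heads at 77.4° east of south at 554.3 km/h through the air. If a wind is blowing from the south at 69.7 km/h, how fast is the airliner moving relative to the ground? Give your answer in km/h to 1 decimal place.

543.4 km/h

Taking east as x and north as y: velocity relative to the air = (540.951, -120.917) km/h; the air relative to ground = (0.000, 69.700) km/h.
Velocity relative to ground = (540.951, -120.917) + (0.000, 69.700) = (540.951, -51.217) km/h.
Speed = |(540.951, -51.217)| = 543.370 km/h.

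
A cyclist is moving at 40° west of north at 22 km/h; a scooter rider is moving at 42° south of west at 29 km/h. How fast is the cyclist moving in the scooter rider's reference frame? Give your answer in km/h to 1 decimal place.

37.0 km/h

Taking east as x and north as y: cyclist velocity = (-14.141, 16.853) km/h; scooter rider velocity = (-21.551, -19.405) km/h.
Velocity of cyclist relative to scooter rider = (-14.141, 16.853) − (-21.551, -19.405) = (7.410, 36.258) km/h.
Magnitude = |(7.410, 36.258)| = 37.007 km/h.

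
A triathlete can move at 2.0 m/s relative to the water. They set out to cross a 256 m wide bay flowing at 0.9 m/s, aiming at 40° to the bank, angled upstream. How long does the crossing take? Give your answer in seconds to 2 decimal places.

The component of the triathlete's velocity perpendicular to the bank is 2.0 × sin 40° = 1.286 m/s.
The current is parallel to the bank, so it does not affect the crossing time.
Time = 256 / 1.286 = 199.133 s.

199.13 s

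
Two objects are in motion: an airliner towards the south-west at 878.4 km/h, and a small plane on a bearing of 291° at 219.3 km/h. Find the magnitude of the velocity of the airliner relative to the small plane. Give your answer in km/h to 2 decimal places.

Taking east as x and north as y: airliner velocity = (-621.123, -621.123) km/h; small plane velocity = (-204.734, 78.590) km/h.
Velocity of airliner relative to small plane = (-621.123, -621.123) − (-204.734, 78.590) = (-416.388, -699.713) km/h.
Magnitude = |(-416.388, -699.713)| = 814.234 km/h.

814.23 km/h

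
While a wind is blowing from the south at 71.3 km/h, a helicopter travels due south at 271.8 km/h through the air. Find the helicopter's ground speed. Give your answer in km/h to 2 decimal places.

Taking east as x and north as y: velocity relative to the air = (0.000, -271.800) km/h; the air relative to ground = (0.000, 71.300) km/h.
Velocity relative to ground = (0.000, -271.800) + (0.000, 71.300) = (0.000, -200.500) km/h.
Speed = |(0.000, -200.500)| = 200.500 km/h.

200.50 km/h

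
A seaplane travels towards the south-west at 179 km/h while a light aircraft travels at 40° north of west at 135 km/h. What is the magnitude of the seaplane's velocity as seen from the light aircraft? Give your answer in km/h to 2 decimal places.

Taking east as x and north as y: seaplane velocity = (-126.572, -126.572) km/h; light aircraft velocity = (-103.416, 86.776) km/h.
Velocity of seaplane relative to light aircraft = (-126.572, -126.572) − (-103.416, 86.776) = (-23.156, -213.348) km/h.
Magnitude = |(-23.156, -213.348)| = 214.601 km/h.

214.60 km/h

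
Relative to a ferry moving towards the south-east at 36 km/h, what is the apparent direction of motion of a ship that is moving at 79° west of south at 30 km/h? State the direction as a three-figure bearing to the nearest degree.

Taking east as x and north as y: ship velocity = (-29.449, -5.724) km/h; ferry velocity = (25.456, -25.456) km/h.
Velocity of ship relative to ferry = (-29.449, -5.724) − (25.456, -25.456) = (-54.905, 19.732) km/h.
Bearing = atan2(-54.90, 19.73) = 289.77° clockwise from north.

290°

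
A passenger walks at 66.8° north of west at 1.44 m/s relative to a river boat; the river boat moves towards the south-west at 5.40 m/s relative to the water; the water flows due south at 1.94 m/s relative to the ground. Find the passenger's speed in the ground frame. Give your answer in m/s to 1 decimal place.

6.2 m/s

In east/north components (m/s): passenger relative to river boat = (-0.567, 1.324); river boat relative to water = (-3.818, -3.818); water relative to ground = (0.000, -1.940).
Sum = (-4.386, -4.435) m/s.
Speed = |(-4.386, -4.435)| = 6.237 m/s.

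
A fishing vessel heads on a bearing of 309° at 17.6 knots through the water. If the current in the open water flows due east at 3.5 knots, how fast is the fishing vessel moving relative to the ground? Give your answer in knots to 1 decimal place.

Taking east as x and north as y: velocity relative to the water = (-13.678, 11.076) knots; the water relative to ground = (3.500, 0.000) knots.
Velocity relative to ground = (-13.678, 11.076) + (3.500, 0.000) = (-10.178, 11.076) knots.
Speed = |(-10.178, 11.076)| = 15.042 knots.

15.0 knots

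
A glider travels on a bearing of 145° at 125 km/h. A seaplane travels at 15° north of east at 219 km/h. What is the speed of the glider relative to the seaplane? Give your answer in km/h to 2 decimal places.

Taking east as x and north as y: glider velocity = (71.697, -102.394) km/h; seaplane velocity = (211.538, 56.681) km/h.
Velocity of glider relative to seaplane = (71.697, -102.394) − (211.538, 56.681) = (-139.841, -159.075) km/h.
Magnitude = |(-139.841, -159.075)| = 211.803 km/h.

211.80 km/h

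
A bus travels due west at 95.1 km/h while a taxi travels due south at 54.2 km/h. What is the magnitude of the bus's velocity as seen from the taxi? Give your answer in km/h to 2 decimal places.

Taking east as x and north as y: bus velocity = (-95.100, 0.000) km/h; taxi velocity = (0.000, -54.200) km/h.
Velocity of bus relative to taxi = (-95.100, 0.000) − (0.000, -54.200) = (-95.100, 54.200) km/h.
Magnitude = |(-95.100, 54.200)| = 109.461 km/h.

109.46 km/h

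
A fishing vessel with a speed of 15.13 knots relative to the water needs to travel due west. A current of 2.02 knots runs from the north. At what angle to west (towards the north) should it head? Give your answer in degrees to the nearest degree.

The current pushes perpendicular to the desired track; the heading must have a component into the current equal to 2.02 knots: 15.13 sin θ = 2.02.
sin θ = 0.1335, so θ = 7.672°.

8°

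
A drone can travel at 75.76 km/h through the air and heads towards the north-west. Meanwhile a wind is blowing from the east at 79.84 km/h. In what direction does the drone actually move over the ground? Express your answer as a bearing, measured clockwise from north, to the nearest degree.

Taking east as x and north as y: velocity relative to the air = (-53.570, 53.570) km/h; the air relative to ground = (-79.840, 0.000) km/h.
Velocity relative to ground = (-53.570, 53.570) + (-79.840, 0.000) = (-133.410, 53.570) km/h.
Bearing = atan2(-133.41, 53.57) = 291.88° clockwise from north.

292°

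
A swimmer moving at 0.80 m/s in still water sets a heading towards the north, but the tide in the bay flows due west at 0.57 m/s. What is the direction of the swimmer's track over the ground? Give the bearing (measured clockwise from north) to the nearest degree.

Taking east as x and north as y: velocity relative to the water = (0.000, 0.800) m/s; the water relative to ground = (-0.570, 0.000) m/s.
Velocity relative to ground = (0.000, 0.800) + (-0.570, 0.000) = (-0.570, 0.800) m/s.
Bearing = atan2(-0.57, 0.80) = 324.53° clockwise from north.

325°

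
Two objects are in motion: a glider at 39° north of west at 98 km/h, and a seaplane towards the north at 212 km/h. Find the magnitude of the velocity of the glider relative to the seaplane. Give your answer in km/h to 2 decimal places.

168.52 km/h

Taking east as x and north as y: glider velocity = (-76.160, 61.673) km/h; seaplane velocity = (0.000, 212.000) km/h.
Velocity of glider relative to seaplane = (-76.160, 61.673) − (0.000, 212.000) = (-76.160, -150.327) km/h.
Magnitude = |(-76.160, -150.327)| = 168.518 km/h.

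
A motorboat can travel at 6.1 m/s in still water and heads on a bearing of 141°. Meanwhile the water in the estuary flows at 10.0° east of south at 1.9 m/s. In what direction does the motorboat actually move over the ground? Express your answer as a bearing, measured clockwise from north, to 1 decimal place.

147.8°

Taking east as x and north as y: velocity relative to the water = (3.839, -4.741) m/s; the water relative to ground = (0.330, -1.871) m/s.
Velocity relative to ground = (3.839, -4.741) + (0.330, -1.871) = (4.169, -6.612) m/s.
Bearing = atan2(4.17, -6.61) = 147.77° clockwise from north.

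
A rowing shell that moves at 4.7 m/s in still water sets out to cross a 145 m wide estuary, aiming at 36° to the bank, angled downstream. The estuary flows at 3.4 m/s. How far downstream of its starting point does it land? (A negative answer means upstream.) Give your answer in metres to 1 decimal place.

378.0 m

Perpendicular speed = 2.763 m/s; crossing time = 145 / 2.763 = 52.487 s.
Net downstream speed = 7.202 m/s.
Drift = 7.202 × 52.487 = 378.031 m (downstream).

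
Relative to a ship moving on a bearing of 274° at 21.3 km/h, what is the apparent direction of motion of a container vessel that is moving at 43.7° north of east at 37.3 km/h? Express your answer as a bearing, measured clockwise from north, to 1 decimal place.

063.3°

Taking east as x and north as y: container vessel velocity = (26.967, 25.770) km/h; ship velocity = (-21.248, 1.486) km/h.
Velocity of container vessel relative to ship = (26.967, 25.770) − (-21.248, 1.486) = (48.215, 24.284) km/h.
Bearing = atan2(48.21, 24.28) = 63.27° clockwise from north.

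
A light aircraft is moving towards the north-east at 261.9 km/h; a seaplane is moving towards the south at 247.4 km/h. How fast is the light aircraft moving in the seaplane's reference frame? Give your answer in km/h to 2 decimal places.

Taking east as x and north as y: light aircraft velocity = (185.191, 185.191) km/h; seaplane velocity = (0.000, -247.400) km/h.
Velocity of light aircraft relative to seaplane = (185.191, 185.191) − (0.000, -247.400) = (185.191, 432.591) km/h.
Magnitude = |(185.191, 432.591)| = 470.565 km/h.

470.56 km/h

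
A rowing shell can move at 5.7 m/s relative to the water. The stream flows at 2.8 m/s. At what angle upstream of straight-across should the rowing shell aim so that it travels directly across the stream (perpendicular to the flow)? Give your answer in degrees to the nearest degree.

To cancel the current, the upstream component of the rowing shell's velocity must equal the flow: 5.7 sin θ = 2.8.
sin θ = 2.8 / 5.7 = 0.4912.
θ = arcsin(0.4912) = 29.421°.

29°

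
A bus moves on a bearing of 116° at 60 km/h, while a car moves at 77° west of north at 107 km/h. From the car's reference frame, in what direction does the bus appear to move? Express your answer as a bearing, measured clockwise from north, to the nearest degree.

108°

Taking east as x and north as y: bus velocity = (53.928, -26.302) km/h; car velocity = (-104.258, 24.070) km/h.
Velocity of bus relative to car = (53.928, -26.302) − (-104.258, 24.070) = (158.185, -50.372) km/h.
Bearing = atan2(158.19, -50.37) = 107.66° clockwise from north.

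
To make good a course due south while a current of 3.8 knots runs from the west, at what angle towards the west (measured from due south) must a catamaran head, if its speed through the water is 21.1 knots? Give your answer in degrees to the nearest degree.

The current pushes perpendicular to the desired track; the heading must have a component into the current equal to 3.8 knots: 21.1 sin θ = 3.8.
sin θ = 0.1801, so θ = 10.375°.

10°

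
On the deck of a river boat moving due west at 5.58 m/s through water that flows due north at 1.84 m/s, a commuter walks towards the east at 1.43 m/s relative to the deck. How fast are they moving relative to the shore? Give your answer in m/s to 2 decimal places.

In east/north components (m/s): commuter relative to river boat = (1.430, 0.000); river boat relative to water = (-5.580, 0.000); water relative to ground = (0.000, 1.840).
Sum = (-4.150, 1.840) m/s.
Speed = |(-4.150, 1.840)| = 4.540 m/s.

4.54 m/s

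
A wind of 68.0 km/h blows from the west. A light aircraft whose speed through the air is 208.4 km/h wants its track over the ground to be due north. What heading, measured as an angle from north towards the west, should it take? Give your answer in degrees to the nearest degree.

19°

The wind pushes perpendicular to the desired track; the heading must have a component into the wind equal to 68.0 km/h: 208.4 sin θ = 68.0.
sin θ = 0.3263, so θ = 19.044°.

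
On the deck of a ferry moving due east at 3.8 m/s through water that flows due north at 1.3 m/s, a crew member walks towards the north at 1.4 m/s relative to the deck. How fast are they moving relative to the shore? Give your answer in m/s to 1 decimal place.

In east/north components (m/s): crew member relative to ferry = (0.000, 1.400); ferry relative to water = (3.800, 0.000); water relative to ground = (0.000, 1.300).
Sum = (3.800, 2.700) m/s.
Speed = |(3.800, 2.700)| = 4.662 m/s.

4.7 m/s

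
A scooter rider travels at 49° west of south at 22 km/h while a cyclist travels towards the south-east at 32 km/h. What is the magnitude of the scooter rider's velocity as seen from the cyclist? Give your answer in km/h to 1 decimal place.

Taking east as x and north as y: scooter rider velocity = (-16.604, -14.433) km/h; cyclist velocity = (22.627, -22.627) km/h.
Velocity of scooter rider relative to cyclist = (-16.604, -14.433) − (22.627, -22.627) = (-39.231, 8.194) km/h.
Magnitude = |(-39.231, 8.194)| = 40.078 km/h.

40.1 km/h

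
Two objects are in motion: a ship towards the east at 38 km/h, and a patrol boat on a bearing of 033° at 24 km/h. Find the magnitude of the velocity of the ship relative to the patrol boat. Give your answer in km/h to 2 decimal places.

Taking east as x and north as y: ship velocity = (38.000, 0.000) km/h; patrol boat velocity = (13.071, 20.128) km/h.
Velocity of ship relative to patrol boat = (38.000, 0.000) − (13.071, 20.128) = (24.929, -20.128) km/h.
Magnitude = |(24.929, -20.128)| = 32.040 km/h.

32.04 km/h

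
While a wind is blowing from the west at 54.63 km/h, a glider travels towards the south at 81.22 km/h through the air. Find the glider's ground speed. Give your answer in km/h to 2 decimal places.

97.88 km/h

Taking east as x and north as y: velocity relative to the air = (0.000, -81.220) km/h; the air relative to ground = (54.630, 0.000) km/h.
Velocity relative to ground = (0.000, -81.220) + (54.630, 0.000) = (54.630, -81.220) km/h.
Speed = |(54.630, -81.220)| = 97.883 km/h.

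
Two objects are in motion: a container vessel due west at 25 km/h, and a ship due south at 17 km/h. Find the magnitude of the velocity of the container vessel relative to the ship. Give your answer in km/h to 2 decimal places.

30.23 km/h

Taking east as x and north as y: container vessel velocity = (-25.000, 0.000) km/h; ship velocity = (0.000, -17.000) km/h.
Velocity of container vessel relative to ship = (-25.000, 0.000) − (0.000, -17.000) = (-25.000, 17.000) km/h.
Magnitude = |(-25.000, 17.000)| = 30.232 km/h.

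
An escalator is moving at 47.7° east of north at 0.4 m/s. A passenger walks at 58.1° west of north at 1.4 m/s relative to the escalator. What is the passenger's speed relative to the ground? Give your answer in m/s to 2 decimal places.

Taking east as x and north as y: escalator velocity = (0.296, 0.269) m/s; passenger velocity relative to escalator = (-1.189, 0.740) m/s.
Velocity relative to ground = (0.296, 0.269) + (-1.189, 0.740) = (-0.893, 1.009) m/s.
Speed = |(-0.893, 1.009)| = 1.347 m/s.

1.35 m/s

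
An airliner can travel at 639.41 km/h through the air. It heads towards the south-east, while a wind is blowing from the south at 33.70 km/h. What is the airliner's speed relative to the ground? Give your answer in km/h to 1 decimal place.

616.0 km/h

Taking east as x and north as y: velocity relative to the air = (452.131, -452.131) km/h; the air relative to ground = (0.000, 33.700) km/h.
Velocity relative to ground = (452.131, -452.131) + (0.000, 33.700) = (452.131, -418.431) km/h.
Speed = |(452.131, -418.431)| = 616.042 km/h.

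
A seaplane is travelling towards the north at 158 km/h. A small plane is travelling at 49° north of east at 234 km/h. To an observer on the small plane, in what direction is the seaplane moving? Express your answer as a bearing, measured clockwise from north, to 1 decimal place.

263.1°

Taking east as x and north as y: seaplane velocity = (0.000, 158.000) km/h; small plane velocity = (153.518, 176.602) km/h.
Velocity of seaplane relative to small plane = (0.000, 158.000) − (153.518, 176.602) = (-153.518, -18.602) km/h.
Bearing = atan2(-153.52, -18.60) = 263.09° clockwise from north.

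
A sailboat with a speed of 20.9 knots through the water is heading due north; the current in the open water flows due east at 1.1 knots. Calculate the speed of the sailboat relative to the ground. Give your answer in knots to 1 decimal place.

20.9 knots

Taking east as x and north as y: velocity relative to the water = (0.000, 20.900) knots; the water relative to ground = (1.100, 0.000) knots.
Velocity relative to ground = (0.000, 20.900) + (1.100, 0.000) = (1.100, 20.900) knots.
Speed = |(1.100, 20.900)| = 20.929 knots.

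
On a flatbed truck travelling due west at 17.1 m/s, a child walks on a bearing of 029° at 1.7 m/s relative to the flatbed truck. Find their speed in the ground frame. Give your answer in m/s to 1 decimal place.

16.3 m/s

Taking east as x and north as y: flatbed truck velocity = (-17.100, 0.000) m/s; child velocity relative to flatbed truck = (0.824, 1.487) m/s.
Velocity relative to ground = (-17.100, 0.000) + (0.824, 1.487) = (-16.276, 1.487) m/s.
Speed = |(-16.276, 1.487)| = 16.344 m/s.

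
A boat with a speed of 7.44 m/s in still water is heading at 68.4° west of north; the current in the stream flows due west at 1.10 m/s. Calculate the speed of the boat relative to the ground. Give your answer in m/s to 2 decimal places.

8.47 m/s

Taking east as x and north as y: velocity relative to the water = (-6.918, 2.739) m/s; the water relative to ground = (-1.100, 0.000) m/s.
Velocity relative to ground = (-6.918, 2.739) + (-1.100, 0.000) = (-8.018, 2.739) m/s.
Speed = |(-8.018, 2.739)| = 8.472 m/s.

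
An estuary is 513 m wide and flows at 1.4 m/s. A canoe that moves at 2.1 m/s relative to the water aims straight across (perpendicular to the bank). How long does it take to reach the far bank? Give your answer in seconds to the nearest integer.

The component of the canoe's velocity perpendicular to the bank is 2.1 m/s.
The current is parallel to the bank, so it does not affect the crossing time.
Time = 513 / 2.100 = 244.286 s.

244 s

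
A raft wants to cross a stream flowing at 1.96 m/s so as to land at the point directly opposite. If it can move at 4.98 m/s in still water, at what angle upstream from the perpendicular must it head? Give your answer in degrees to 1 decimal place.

To cancel the current, the upstream component of the raft's velocity must equal the flow: 4.98 sin θ = 1.96.
sin θ = 1.96 / 4.98 = 0.3936.
θ = arcsin(0.3936) = 23.177°.

23.2°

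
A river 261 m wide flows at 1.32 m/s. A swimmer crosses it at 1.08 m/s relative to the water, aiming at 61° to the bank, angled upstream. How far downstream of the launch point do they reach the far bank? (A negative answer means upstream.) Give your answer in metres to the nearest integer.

Perpendicular speed = 0.945 m/s; crossing time = 261 / 0.945 = 276.311 s.
Net downstream speed = 0.796 m/s.
Drift = 0.796 × 276.311 = 220.055 m (downstream).

220 m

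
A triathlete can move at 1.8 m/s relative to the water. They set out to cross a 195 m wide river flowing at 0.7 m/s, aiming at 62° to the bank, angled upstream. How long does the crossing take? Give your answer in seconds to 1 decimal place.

The component of the triathlete's velocity perpendicular to the bank is 1.8 × sin 62° = 1.589 m/s.
The current is parallel to the bank, so it does not affect the crossing time.
Time = 195 / 1.589 = 122.695 s.

122.7 s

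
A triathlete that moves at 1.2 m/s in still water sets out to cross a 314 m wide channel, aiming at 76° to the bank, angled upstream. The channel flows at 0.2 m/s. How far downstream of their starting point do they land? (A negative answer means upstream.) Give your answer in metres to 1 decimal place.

Perpendicular speed = 1.164 m/s; crossing time = 314 / 1.164 = 269.677 s.
Net downstream speed = -0.090 m/s.
Drift = -0.090 × 269.677 = -24.354 m (upstream).

-24.4 m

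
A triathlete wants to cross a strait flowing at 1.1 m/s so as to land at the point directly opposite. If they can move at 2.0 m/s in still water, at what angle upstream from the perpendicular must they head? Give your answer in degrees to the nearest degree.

33°

To cancel the current, the upstream component of the triathlete's velocity must equal the flow: 2.0 sin θ = 1.1.
sin θ = 1.1 / 2.0 = 0.5500.
θ = arcsin(0.5500) = 33.367°.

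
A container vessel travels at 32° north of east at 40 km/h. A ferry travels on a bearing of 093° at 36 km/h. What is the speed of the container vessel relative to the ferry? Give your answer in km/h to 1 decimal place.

Taking east as x and north as y: container vessel velocity = (33.922, 21.197) km/h; ferry velocity = (35.951, -1.884) km/h.
Velocity of container vessel relative to ferry = (33.922, 21.197) − (35.951, -1.884) = (-2.029, 23.081) km/h.
Magnitude = |(-2.029, 23.081)| = 23.170 km/h.

23.2 km/h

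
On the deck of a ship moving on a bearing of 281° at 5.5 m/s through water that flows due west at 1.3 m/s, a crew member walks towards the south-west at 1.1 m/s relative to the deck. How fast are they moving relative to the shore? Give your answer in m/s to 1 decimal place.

In east/north components (m/s): crew member relative to ship = (-0.778, -0.778); ship relative to water = (-5.399, 1.049); water relative to ground = (-1.300, 0.000).
Sum = (-7.477, 0.272) m/s.
Speed = |(-7.477, 0.272)| = 7.482 m/s.

7.5 m/s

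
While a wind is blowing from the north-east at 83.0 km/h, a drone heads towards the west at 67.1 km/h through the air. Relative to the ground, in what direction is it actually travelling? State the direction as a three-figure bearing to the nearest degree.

245°

Taking east as x and north as y: velocity relative to the air = (-67.100, 0.000) km/h; the air relative to ground = (-58.690, -58.690) km/h.
Velocity relative to ground = (-67.100, 0.000) + (-58.690, -58.690) = (-125.790, -58.690) km/h.
Bearing = atan2(-125.79, -58.69) = 244.99° clockwise from north.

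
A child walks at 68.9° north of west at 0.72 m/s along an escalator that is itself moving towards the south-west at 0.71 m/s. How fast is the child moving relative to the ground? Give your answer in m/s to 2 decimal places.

Taking east as x and north as y: escalator velocity = (-0.502, -0.502) m/s; child velocity relative to escalator = (-0.259, 0.672) m/s.
Velocity relative to ground = (-0.502, -0.502) + (-0.259, 0.672) = (-0.761, 0.170) m/s.
Speed = |(-0.761, 0.170)| = 0.780 m/s.

0.78 m/s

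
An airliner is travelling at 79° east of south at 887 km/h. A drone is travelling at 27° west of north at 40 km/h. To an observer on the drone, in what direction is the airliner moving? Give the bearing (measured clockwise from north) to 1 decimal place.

Taking east as x and north as y: airliner velocity = (870.703, -169.248) km/h; drone velocity = (-18.160, 35.640) km/h.
Velocity of airliner relative to drone = (870.703, -169.248) − (-18.160, 35.640) = (888.863, -204.888) km/h.
Bearing = atan2(888.86, -204.89) = 102.98° clockwise from north.

103.0°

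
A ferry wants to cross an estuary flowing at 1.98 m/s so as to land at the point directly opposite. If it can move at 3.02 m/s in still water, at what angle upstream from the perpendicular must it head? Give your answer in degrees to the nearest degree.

To cancel the current, the upstream component of the ferry's velocity must equal the flow: 3.02 sin θ = 1.98.
sin θ = 1.98 / 3.02 = 0.6556.
θ = arcsin(0.6556) = 40.967°.

41°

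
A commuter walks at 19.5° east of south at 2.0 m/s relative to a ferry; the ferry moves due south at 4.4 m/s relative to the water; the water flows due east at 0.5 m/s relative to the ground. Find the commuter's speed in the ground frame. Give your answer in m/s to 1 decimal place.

In east/north components (m/s): commuter relative to ferry = (0.668, -1.885); ferry relative to water = (0.000, -4.400); water relative to ground = (0.500, 0.000).
Sum = (1.168, -6.285) m/s.
Speed = |(1.168, -6.285)| = 6.393 m/s.

6.4 m/s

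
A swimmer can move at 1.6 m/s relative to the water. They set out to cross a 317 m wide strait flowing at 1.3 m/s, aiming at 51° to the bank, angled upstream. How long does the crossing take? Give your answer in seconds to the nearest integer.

The component of the swimmer's velocity perpendicular to the bank is 1.6 × sin 51° = 1.243 m/s.
Only the cross-stream component determines the crossing time; the current contributes nothing perpendicular to the bank.
Time = 317 / 1.243 = 254.939 s.

255 s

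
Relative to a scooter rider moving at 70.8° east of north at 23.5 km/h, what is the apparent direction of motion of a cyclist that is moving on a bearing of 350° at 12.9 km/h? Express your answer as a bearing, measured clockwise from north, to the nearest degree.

282°

Taking east as x and north as y: cyclist velocity = (-2.240, 12.704) km/h; scooter rider velocity = (22.193, 7.728) km/h.
Velocity of cyclist relative to scooter rider = (-2.240, 12.704) − (22.193, 7.728) = (-24.433, 4.976) km/h.
Bearing = atan2(-24.43, 4.98) = 281.51° clockwise from north.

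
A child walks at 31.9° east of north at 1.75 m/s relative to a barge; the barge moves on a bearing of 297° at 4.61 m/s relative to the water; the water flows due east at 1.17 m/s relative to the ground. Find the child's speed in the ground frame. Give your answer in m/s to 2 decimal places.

In east/north components (m/s): child relative to barge = (0.925, 1.486); barge relative to water = (-4.108, 2.093); water relative to ground = (1.170, 0.000).
Sum = (-2.013, 3.579) m/s.
Speed = |(-2.013, 3.579)| = 4.106 m/s.

4.11 m/s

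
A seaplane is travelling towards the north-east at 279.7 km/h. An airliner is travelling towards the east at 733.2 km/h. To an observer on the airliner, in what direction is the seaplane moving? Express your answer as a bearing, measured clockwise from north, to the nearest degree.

290°

Taking east as x and north as y: seaplane velocity = (197.778, 197.778) km/h; airliner velocity = (733.200, 0.000) km/h.
Velocity of seaplane relative to airliner = (197.778, 197.778) − (733.200, 0.000) = (-535.422, 197.778) km/h.
Bearing = atan2(-535.42, 197.78) = 290.27° clockwise from north.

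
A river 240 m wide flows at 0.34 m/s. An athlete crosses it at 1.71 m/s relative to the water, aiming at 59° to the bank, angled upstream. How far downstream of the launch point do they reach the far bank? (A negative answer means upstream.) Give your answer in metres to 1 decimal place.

-88.5 m

Perpendicular speed = 1.466 m/s; crossing time = 240 / 1.466 = 163.738 s.
Net downstream speed = -0.541 m/s.
Drift = -0.541 × 163.738 = -88.536 m (upstream).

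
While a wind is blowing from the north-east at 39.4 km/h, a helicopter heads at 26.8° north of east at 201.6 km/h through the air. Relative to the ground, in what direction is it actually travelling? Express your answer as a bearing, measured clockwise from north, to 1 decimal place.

067.5°

Taking east as x and north as y: velocity relative to the air = (179.945, 90.897) km/h; the air relative to ground = (-27.860, -27.860) km/h.
Velocity relative to ground = (179.945, 90.897) + (-27.860, -27.860) = (152.085, 63.037) km/h.
Bearing = atan2(152.09, 63.04) = 67.49° clockwise from north.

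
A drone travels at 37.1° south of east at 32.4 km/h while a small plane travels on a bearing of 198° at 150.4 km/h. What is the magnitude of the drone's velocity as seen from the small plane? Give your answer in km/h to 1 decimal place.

143.1 km/h

Taking east as x and north as y: drone velocity = (25.842, -19.544) km/h; small plane velocity = (-46.476, -143.039) km/h.
Velocity of drone relative to small plane = (25.842, -19.544) − (-46.476, -143.039) = (72.318, 123.495) km/h.
Magnitude = |(72.318, 123.495)| = 143.111 km/h.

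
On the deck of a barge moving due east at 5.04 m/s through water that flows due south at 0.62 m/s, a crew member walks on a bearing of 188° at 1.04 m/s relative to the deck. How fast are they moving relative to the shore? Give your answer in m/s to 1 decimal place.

5.2 m/s

In east/north components (m/s): crew member relative to barge = (-0.145, -1.030); barge relative to water = (5.040, 0.000); water relative to ground = (0.000, -0.620).
Sum = (4.895, -1.650) m/s.
Speed = |(4.895, -1.650)| = 5.166 m/s.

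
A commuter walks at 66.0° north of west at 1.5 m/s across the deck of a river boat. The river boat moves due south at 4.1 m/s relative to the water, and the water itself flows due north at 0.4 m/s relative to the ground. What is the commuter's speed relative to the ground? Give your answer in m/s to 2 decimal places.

In east/north components (m/s): commuter relative to river boat = (-0.610, 1.370); river boat relative to water = (0.000, -4.100); water relative to ground = (0.000, 0.400).
Sum = (-0.610, -2.330) m/s.
Speed = |(-0.610, -2.330)| = 2.408 m/s.

2.41 m/s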